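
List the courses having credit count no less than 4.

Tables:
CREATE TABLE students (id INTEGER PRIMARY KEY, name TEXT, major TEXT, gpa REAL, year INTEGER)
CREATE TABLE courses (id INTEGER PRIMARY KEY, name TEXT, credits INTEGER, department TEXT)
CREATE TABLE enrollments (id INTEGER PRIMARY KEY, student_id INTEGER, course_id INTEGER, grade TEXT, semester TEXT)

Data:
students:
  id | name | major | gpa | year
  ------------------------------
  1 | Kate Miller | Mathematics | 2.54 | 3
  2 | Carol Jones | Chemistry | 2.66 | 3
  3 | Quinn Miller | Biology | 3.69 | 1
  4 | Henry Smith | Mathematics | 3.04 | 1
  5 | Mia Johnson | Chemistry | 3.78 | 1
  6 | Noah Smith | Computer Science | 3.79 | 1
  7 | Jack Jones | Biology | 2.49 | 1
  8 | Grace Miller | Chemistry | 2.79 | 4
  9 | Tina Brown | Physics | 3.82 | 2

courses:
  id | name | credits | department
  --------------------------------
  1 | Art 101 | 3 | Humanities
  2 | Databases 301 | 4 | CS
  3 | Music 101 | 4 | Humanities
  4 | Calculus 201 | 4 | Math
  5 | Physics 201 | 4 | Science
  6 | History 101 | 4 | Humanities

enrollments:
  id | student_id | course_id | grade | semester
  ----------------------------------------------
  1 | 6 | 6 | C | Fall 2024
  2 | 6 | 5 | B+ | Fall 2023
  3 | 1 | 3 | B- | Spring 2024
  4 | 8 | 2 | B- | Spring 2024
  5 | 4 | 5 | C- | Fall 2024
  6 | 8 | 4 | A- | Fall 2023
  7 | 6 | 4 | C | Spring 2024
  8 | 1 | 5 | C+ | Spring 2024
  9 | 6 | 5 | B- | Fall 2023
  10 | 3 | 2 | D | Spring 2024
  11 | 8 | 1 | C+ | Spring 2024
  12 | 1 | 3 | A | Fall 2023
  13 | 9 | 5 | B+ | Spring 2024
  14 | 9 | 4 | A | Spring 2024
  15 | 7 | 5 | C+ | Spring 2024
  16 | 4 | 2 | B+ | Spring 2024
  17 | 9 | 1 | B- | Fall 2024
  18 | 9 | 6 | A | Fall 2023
SELECT name, credits FROM courses WHERE credits >= 4

Execution result:
name | credits
Databases 301 | 4
Music 101 | 4
Calculus 201 | 4
Physics 201 | 4
History 101 | 4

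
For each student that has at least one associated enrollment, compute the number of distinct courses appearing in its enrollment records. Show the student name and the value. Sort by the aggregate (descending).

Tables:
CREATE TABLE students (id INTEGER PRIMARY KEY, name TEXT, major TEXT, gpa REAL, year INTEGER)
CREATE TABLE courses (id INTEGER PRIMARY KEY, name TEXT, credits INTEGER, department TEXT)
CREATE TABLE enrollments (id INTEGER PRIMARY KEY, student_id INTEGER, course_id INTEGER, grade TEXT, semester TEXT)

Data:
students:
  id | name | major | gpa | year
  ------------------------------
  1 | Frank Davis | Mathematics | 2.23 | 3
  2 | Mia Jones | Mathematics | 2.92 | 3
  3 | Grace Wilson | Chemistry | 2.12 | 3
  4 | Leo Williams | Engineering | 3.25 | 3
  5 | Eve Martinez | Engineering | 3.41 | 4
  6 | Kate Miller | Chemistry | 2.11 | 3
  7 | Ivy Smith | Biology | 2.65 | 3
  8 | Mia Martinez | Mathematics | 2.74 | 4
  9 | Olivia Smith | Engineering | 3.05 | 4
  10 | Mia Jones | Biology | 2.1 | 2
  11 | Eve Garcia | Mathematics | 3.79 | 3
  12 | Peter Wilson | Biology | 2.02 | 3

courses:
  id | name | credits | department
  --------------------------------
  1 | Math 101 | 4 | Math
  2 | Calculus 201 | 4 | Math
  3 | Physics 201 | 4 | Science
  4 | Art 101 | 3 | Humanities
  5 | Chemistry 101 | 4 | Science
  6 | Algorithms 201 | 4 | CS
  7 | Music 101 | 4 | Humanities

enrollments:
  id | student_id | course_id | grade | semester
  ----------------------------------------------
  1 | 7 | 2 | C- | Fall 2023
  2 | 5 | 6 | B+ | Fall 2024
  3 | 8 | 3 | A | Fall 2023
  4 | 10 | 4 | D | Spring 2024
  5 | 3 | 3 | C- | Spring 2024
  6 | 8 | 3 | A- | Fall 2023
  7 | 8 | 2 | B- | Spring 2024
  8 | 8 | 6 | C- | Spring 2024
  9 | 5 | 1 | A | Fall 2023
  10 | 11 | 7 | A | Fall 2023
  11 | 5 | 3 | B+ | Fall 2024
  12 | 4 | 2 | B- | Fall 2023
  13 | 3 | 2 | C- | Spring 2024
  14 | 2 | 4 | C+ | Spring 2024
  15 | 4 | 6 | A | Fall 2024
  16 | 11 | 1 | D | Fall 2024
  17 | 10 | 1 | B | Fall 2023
SELECT p.name, COUNT(DISTINCT c.course_id) AS distinct_course_count FROM enrollments c JOIN students p ON c.student_id = p.id GROUP BY p.id, p.name ORDER BY distinct_course_count DESC

Execution result:
name | distinct_course_count
Eve Martinez | 3
Mia Martinez | 3
Grace Wilson | 2
Leo Williams | 2
Mia Jones | 2
Eve Garcia | 2
Mia Jones | 1
Ivy Smith | 1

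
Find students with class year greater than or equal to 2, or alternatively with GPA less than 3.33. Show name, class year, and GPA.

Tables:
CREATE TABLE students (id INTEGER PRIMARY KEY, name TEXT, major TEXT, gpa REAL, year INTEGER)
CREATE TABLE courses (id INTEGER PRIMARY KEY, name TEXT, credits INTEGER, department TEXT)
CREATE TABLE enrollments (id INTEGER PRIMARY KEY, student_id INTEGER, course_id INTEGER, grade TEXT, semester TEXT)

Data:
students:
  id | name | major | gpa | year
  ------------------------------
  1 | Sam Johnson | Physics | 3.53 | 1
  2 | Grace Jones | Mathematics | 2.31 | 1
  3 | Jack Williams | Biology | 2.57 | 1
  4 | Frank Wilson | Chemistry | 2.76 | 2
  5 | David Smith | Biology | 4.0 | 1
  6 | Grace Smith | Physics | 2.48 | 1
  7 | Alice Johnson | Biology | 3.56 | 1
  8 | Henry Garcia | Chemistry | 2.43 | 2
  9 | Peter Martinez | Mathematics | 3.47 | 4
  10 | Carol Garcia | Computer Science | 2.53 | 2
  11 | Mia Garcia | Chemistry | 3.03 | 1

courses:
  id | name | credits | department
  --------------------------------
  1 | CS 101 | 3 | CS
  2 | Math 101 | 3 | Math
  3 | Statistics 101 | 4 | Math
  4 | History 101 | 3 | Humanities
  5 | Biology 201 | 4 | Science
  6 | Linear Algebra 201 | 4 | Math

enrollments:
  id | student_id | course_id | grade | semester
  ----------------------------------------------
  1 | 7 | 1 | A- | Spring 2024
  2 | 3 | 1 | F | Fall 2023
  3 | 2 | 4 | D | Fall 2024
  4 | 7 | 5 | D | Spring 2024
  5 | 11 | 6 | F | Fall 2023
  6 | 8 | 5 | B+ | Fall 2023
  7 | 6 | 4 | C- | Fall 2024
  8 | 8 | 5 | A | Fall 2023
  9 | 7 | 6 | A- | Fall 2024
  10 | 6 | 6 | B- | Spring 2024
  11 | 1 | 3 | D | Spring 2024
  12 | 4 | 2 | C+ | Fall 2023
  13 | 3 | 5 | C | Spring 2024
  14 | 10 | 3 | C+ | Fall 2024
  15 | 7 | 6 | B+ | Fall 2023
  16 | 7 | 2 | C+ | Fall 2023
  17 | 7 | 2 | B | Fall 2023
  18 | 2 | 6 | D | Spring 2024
SELECT name, year, gpa FROM students WHERE year >= 2 OR gpa < 3.33

Execution result:
name | year | gpa
Grace Jones | 1 | 2.31
Jack Williams | 1 | 2.57
Frank Wilson | 2 | 2.76
Grace Smith | 1 | 2.48
Henry Garcia | 2 | 2.43
Peter Martinez | 4 | 3.47
Carol Garcia | 2 | 2.53
Mia Garcia | 1 | 3.03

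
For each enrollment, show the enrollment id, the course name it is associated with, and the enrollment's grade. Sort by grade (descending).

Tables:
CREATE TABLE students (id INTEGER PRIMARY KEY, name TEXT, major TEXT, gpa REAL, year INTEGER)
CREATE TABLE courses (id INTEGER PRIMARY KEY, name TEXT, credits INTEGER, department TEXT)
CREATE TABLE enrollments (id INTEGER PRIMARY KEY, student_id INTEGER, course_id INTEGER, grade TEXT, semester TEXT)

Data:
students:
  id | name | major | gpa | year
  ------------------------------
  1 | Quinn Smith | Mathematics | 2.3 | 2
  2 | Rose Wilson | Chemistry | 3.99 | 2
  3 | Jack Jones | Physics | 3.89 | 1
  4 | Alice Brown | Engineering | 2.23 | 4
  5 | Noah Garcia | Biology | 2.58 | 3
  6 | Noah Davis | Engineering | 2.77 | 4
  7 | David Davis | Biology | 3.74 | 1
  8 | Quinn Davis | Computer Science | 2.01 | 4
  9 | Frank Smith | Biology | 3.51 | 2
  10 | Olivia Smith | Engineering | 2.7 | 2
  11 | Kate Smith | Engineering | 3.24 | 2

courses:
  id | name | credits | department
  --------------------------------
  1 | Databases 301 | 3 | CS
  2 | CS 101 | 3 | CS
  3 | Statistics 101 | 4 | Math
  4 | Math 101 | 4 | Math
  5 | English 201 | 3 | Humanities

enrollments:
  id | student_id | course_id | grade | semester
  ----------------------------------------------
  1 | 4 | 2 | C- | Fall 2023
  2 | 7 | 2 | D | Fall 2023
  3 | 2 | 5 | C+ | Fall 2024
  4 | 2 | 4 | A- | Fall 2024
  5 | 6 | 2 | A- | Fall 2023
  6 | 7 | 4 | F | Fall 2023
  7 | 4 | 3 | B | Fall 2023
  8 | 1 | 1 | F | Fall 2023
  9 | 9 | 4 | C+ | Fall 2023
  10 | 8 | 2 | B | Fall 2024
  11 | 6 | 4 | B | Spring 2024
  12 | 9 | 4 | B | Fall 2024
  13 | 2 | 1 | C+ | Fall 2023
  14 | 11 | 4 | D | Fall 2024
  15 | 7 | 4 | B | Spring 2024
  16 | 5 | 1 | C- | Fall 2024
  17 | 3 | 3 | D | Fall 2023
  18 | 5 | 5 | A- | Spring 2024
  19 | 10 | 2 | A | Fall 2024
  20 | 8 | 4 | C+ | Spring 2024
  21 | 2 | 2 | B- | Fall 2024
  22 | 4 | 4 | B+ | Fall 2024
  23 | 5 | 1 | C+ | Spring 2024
SELECT c.id, p.name AS course, c.grade FROM enrollments c JOIN courses p ON c.course_id = p.id ORDER BY c.grade DESC

Execution result:
id | course | grade
6 | Math 101 | F
8 | Databases 301 | F
2 | CS 101 | D
14 | Math 101 | D
17 | Statistics 101 | D
1 | CS 101 | C-
16 | Databases 301 | C-
3 | English 201 | C+
9 | Math 101 | C+
13 | Databases 301 | C+
20 | Math 101 | C+
23 | Databases 301 | C+
21 | CS 101 | B-
22 | Math 101 | B+
7 | Statistics 101 | B
10 | CS 101 | B
11 | Math 101 | B
12 | Math 101 | B
15 | Math 101 | B
4 | Math 101 | A-
5 | CS 101 | A-
18 | English 201 | A-
19 | CS 101 | A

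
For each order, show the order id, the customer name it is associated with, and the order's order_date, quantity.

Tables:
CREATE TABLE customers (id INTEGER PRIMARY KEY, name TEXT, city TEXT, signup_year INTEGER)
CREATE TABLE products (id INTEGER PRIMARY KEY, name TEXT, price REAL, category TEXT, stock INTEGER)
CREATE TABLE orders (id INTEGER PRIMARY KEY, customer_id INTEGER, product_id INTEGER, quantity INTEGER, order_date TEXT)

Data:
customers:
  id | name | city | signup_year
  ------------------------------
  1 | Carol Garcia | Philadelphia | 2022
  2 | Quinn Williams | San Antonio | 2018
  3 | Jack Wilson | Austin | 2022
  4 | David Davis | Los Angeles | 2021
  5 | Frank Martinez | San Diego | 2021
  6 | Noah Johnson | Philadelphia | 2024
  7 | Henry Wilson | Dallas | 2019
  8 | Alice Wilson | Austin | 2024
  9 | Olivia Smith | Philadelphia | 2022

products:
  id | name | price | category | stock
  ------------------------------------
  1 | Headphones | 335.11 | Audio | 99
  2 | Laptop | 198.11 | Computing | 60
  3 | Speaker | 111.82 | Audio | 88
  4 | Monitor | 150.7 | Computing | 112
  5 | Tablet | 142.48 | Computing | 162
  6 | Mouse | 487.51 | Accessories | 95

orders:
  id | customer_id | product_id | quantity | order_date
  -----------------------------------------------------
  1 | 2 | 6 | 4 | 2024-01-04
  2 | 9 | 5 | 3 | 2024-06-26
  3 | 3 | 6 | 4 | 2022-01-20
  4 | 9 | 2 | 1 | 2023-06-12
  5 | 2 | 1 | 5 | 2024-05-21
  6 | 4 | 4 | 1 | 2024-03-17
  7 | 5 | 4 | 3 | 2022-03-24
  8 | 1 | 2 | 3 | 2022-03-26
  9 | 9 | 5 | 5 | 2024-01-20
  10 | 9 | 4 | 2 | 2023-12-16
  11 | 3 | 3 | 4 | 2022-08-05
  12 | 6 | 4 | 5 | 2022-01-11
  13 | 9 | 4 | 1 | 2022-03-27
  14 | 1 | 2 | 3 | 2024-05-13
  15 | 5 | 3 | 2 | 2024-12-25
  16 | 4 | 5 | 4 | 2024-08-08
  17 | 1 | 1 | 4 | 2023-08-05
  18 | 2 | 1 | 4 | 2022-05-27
SELECT c.id, p.name AS customer, c.order_date, c.quantity FROM orders c JOIN customers p ON c.customer_id = p.id

Execution result:
id | customer | order_date | quantity
1 | Quinn Williams | 2024-01-04 | 4
2 | Olivia Smith | 2024-06-26 | 3
3 | Jack Wilson | 2022-01-20 | 4
4 | Olivia Smith | 2023-06-12 | 1
5 | Quinn Williams | 2024-05-21 | 5
6 | David Davis | 2024-03-17 | 1
7 | Frank Martinez | 2022-03-24 | 3
8 | Carol Garcia | 2022-03-26 | 3
9 | Olivia Smith | 2024-01-20 | 5
10 | Olivia Smith | 2023-12-16 | 2
11 | Jack Wilson | 2022-08-05 | 4
12 | Noah Johnson | 2022-01-11 | 5
13 | Olivia Smith | 2022-03-27 | 1
14 | Carol Garcia | 2024-05-13 | 3
15 | Frank Martinez | 2024-12-25 | 2
16 | David Davis | 2024-08-08 | 4
17 | Carol Garcia | 2023-08-05 | 4
18 | Quinn Williams | 2022-05-27 | 4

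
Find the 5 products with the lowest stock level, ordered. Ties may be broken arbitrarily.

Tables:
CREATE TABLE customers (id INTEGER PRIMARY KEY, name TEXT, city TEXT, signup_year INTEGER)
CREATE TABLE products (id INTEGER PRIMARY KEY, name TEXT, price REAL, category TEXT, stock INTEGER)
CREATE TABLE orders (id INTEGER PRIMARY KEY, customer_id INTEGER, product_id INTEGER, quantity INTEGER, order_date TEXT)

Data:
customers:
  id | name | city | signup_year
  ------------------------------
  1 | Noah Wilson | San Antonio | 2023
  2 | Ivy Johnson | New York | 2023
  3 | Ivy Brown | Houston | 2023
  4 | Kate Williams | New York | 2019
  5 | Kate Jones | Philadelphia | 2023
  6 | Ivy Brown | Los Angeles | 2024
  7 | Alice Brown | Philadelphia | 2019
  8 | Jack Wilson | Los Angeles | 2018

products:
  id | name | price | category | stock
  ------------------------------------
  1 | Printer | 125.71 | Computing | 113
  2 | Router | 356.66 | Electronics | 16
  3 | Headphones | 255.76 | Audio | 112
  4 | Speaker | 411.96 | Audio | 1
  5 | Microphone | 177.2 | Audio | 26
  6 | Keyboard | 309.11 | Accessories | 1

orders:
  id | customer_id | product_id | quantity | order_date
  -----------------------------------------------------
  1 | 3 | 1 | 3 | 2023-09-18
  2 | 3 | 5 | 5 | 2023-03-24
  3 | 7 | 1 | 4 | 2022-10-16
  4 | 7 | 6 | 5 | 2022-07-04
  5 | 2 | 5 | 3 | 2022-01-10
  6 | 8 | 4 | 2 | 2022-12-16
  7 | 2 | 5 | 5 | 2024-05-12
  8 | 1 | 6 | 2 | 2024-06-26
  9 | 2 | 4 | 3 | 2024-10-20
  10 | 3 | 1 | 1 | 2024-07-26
SELECT name, stock FROM products ORDER BY stock ASC LIMIT 5

Execution result:
name | stock
Speaker | 1
Keyboard | 1
Router | 16
Microphone | 26
Headphones | 112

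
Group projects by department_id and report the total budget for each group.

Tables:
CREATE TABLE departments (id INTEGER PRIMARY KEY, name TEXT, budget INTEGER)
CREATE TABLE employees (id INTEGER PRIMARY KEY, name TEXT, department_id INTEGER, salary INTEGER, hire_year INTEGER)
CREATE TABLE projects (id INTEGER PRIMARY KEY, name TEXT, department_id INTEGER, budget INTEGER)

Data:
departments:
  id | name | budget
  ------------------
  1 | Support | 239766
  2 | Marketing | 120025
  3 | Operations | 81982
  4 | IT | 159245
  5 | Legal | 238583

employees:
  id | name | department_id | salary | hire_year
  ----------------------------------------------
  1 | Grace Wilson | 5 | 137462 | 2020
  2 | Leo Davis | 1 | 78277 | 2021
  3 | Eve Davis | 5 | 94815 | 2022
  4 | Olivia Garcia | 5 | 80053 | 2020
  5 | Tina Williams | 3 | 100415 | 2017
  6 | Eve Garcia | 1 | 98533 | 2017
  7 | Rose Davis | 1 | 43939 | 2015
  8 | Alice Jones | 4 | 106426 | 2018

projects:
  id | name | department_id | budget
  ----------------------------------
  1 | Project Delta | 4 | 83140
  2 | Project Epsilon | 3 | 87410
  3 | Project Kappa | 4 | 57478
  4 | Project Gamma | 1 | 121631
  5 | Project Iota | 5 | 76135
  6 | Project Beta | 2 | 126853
SELECT department_id, SUM(budget) AS sum_budget FROM projects GROUP BY department_id

Execution result:
department_id | sum_budget
1 | 121631
2 | 126853
3 | 87410
4 | 140618
5 | 76135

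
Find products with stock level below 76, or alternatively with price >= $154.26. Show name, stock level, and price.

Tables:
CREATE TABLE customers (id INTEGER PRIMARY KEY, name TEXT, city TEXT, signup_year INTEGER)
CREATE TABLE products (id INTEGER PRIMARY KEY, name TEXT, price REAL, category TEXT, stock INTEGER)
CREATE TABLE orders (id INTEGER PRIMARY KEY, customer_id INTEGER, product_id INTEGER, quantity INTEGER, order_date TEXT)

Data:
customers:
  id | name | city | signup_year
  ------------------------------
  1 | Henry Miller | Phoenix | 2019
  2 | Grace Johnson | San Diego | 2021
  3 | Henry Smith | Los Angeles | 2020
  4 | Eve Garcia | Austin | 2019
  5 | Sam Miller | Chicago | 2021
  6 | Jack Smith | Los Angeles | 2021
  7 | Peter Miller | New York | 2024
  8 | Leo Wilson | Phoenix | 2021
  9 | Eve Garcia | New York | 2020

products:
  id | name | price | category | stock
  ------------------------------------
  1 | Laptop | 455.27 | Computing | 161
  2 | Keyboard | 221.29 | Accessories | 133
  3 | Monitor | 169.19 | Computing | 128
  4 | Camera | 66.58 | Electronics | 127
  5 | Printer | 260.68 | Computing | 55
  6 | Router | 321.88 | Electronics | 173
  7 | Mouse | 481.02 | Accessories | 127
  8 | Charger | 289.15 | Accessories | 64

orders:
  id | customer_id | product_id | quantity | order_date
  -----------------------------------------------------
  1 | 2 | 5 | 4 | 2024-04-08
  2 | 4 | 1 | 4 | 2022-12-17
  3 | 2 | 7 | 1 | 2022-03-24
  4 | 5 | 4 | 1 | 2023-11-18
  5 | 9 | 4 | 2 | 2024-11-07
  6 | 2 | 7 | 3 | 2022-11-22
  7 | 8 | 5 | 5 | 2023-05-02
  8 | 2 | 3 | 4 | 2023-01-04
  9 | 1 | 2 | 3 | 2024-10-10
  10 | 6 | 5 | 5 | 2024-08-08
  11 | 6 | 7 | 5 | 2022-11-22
SELECT name, stock, price FROM products WHERE stock < 76 OR price >= 154.26

Execution result:
name | stock | price
Laptop | 161 | 455.27
Keyboard | 133 | 221.29
Monitor | 128 | 169.19
Printer | 55 | 260.68
Router | 173 | 321.88
Mouse | 127 | 481.02
Charger | 64 | 289.15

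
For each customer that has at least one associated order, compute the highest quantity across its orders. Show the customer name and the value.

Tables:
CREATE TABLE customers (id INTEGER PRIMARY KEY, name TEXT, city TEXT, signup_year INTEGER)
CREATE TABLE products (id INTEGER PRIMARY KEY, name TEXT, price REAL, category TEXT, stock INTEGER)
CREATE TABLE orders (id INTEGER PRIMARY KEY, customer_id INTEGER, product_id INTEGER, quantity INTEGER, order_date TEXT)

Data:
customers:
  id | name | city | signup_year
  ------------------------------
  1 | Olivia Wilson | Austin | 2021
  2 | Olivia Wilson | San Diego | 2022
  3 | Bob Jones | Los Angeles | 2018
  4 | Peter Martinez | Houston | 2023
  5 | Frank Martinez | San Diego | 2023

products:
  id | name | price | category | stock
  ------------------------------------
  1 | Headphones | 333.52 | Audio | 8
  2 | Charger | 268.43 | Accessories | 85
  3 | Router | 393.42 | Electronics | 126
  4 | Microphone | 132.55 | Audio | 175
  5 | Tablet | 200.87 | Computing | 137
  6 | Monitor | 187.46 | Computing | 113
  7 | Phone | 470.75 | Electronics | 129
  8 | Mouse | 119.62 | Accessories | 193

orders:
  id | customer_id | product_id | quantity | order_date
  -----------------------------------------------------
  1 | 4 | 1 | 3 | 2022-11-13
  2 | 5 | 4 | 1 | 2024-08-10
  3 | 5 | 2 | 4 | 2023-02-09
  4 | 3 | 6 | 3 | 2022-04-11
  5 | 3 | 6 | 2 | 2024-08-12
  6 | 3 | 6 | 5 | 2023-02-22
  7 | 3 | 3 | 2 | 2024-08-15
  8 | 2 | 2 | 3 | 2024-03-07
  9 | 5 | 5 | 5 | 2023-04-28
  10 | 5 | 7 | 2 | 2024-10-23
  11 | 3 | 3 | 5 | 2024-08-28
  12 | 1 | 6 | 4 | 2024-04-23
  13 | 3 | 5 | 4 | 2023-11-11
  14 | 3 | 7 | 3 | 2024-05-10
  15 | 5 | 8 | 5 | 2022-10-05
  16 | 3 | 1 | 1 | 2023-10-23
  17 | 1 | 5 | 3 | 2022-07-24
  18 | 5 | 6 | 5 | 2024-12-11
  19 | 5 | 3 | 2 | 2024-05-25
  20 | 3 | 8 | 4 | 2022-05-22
SELECT p.name, MAX(c.quantity) AS max_quantity FROM orders c JOIN customers p ON c.customer_id = p.id GROUP BY p.id, p.name

Execution result:
name | max_quantity
Olivia Wilson | 4
Olivia Wilson | 3
Bob Jones | 5
Peter Martinez | 3
Frank Martinez | 5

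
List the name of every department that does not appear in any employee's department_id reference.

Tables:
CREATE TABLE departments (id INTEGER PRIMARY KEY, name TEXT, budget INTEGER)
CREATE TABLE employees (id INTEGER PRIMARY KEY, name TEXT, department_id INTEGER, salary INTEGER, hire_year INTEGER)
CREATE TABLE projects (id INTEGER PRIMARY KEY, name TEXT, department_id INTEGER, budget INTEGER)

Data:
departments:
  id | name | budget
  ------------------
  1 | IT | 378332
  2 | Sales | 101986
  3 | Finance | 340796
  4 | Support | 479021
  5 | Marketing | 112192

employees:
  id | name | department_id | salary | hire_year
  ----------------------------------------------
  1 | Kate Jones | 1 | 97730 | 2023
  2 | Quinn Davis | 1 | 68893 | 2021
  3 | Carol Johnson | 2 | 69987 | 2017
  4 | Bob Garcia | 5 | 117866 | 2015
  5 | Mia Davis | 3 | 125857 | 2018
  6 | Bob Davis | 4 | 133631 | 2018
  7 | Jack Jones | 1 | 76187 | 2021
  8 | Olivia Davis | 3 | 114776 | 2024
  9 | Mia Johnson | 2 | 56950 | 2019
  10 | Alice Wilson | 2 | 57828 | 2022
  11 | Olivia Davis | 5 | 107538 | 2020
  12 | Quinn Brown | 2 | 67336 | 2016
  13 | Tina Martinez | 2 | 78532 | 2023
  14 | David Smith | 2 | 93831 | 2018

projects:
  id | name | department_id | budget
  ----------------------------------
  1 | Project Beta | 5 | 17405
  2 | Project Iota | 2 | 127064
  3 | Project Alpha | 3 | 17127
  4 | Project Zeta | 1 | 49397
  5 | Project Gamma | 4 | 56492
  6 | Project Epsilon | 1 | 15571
SELECT p.name FROM departments p LEFT JOIN employees c ON c.department_id = p.id WHERE c.id IS NULL

Execution result:
(no rows)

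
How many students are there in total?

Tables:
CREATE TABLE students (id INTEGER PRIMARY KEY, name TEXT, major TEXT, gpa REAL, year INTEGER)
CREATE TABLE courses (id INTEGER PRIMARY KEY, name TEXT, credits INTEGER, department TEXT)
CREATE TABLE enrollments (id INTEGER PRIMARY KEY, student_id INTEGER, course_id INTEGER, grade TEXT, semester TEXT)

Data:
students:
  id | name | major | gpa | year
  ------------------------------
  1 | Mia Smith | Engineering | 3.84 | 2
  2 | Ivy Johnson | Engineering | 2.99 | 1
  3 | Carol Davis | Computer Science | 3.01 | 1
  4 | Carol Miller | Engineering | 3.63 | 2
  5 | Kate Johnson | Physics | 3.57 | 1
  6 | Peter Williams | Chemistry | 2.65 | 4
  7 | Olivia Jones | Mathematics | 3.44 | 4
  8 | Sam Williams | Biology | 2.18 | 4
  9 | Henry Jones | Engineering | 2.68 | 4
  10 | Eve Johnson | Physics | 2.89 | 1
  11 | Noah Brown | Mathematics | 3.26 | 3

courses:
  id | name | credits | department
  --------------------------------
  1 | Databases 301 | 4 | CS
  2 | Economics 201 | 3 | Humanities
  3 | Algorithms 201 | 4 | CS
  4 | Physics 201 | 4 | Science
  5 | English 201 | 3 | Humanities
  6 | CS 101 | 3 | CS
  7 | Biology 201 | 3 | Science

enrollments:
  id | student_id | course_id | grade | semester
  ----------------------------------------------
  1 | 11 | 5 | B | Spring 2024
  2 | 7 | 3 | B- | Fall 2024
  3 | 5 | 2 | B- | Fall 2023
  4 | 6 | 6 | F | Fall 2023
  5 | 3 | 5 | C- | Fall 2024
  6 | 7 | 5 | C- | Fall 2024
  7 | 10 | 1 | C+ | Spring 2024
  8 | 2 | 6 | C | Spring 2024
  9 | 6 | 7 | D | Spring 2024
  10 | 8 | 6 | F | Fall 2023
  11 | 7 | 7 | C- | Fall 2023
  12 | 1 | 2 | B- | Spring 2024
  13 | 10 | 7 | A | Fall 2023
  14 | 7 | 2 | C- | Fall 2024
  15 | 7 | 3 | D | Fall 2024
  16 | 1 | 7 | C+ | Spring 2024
SELECT COUNT(*) FROM students

Execution result:
11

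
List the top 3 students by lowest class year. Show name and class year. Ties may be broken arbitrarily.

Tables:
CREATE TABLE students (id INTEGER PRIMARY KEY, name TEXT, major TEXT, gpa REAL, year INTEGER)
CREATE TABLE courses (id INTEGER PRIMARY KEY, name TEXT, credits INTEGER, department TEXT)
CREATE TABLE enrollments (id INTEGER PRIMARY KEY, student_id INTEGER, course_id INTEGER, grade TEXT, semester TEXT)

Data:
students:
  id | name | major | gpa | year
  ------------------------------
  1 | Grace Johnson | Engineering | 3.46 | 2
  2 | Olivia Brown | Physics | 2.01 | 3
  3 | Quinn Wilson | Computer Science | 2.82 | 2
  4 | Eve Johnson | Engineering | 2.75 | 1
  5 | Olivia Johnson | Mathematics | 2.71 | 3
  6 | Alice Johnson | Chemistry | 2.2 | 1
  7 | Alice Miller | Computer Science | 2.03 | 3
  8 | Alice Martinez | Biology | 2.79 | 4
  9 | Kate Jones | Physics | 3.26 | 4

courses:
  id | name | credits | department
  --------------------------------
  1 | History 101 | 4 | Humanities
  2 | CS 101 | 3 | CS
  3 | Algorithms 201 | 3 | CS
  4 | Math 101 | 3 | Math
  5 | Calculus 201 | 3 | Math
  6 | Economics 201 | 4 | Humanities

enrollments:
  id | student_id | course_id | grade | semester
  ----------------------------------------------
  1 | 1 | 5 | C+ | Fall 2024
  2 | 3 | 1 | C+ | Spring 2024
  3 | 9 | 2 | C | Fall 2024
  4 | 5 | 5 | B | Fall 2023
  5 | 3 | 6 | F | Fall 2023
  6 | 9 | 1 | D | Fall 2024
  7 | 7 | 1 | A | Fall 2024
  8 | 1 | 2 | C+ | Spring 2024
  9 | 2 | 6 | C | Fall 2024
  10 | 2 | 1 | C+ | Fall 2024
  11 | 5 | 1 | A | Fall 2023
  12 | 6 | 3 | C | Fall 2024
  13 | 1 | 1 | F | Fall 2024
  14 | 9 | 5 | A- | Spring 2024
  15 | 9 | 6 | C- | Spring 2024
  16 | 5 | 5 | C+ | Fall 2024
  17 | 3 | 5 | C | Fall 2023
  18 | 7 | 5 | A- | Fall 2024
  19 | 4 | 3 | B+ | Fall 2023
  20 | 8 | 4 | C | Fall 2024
SELECT name, year FROM students ORDER BY year ASC LIMIT 3

Execution result:
name | year
Eve Johnson | 1
Alice Johnson | 1
Grace Johnson | 2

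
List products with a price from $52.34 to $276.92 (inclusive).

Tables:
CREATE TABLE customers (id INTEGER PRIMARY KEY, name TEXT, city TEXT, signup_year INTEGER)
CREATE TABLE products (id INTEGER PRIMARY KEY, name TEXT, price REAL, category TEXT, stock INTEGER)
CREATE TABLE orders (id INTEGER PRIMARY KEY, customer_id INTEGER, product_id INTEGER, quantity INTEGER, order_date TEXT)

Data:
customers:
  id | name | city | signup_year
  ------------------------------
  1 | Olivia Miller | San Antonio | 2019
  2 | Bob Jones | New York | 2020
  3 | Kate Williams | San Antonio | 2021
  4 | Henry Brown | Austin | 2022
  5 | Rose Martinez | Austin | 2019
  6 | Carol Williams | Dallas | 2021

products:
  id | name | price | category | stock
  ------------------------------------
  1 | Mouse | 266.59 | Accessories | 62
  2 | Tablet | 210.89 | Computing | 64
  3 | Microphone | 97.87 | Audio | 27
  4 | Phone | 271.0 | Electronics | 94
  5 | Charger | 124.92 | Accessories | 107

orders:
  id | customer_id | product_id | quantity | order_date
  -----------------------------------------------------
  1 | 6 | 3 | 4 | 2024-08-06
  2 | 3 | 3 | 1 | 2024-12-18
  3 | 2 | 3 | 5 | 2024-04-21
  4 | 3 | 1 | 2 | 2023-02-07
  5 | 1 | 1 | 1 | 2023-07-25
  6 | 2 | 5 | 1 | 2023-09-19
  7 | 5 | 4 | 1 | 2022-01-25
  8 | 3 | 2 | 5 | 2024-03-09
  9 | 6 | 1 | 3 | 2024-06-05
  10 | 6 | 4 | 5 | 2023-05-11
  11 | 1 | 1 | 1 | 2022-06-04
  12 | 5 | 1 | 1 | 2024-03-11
SELECT name, price FROM products WHERE price BETWEEN 52.34 AND 276.92

Execution result:
name | price
Mouse | 266.59
Tablet | 210.89
Microphone | 97.87
Phone | 271.00
Charger | 124.92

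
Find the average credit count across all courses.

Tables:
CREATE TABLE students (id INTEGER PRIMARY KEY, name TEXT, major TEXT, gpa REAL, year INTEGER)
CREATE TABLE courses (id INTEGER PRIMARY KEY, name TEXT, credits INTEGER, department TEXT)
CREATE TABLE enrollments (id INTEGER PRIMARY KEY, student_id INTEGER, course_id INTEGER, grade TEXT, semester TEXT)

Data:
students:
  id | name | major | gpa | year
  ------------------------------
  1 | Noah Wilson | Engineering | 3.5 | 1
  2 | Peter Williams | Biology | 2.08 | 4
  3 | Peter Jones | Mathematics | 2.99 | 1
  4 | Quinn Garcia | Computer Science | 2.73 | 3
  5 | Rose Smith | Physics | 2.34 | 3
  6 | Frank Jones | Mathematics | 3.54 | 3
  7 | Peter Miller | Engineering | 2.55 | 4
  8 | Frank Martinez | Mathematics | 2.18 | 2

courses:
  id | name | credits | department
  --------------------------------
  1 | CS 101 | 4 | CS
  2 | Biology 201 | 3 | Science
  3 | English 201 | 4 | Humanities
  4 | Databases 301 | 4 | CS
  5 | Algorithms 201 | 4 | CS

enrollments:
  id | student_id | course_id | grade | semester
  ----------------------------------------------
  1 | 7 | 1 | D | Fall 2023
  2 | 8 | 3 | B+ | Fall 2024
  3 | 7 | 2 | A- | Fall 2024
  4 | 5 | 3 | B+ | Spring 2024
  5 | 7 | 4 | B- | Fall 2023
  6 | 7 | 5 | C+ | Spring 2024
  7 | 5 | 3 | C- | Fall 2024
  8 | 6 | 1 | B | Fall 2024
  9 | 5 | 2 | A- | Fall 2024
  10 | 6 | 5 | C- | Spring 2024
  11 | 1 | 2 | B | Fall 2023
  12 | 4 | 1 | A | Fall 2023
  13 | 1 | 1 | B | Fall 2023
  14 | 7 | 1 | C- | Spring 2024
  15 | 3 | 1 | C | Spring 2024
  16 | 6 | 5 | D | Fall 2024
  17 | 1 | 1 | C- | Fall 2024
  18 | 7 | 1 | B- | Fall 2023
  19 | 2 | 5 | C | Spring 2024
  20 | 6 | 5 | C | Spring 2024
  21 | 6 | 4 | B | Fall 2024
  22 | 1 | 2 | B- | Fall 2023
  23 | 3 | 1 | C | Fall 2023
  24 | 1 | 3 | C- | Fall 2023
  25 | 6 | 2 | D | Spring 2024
SELECT AVG(credits) FROM courses

Execution result:
3.80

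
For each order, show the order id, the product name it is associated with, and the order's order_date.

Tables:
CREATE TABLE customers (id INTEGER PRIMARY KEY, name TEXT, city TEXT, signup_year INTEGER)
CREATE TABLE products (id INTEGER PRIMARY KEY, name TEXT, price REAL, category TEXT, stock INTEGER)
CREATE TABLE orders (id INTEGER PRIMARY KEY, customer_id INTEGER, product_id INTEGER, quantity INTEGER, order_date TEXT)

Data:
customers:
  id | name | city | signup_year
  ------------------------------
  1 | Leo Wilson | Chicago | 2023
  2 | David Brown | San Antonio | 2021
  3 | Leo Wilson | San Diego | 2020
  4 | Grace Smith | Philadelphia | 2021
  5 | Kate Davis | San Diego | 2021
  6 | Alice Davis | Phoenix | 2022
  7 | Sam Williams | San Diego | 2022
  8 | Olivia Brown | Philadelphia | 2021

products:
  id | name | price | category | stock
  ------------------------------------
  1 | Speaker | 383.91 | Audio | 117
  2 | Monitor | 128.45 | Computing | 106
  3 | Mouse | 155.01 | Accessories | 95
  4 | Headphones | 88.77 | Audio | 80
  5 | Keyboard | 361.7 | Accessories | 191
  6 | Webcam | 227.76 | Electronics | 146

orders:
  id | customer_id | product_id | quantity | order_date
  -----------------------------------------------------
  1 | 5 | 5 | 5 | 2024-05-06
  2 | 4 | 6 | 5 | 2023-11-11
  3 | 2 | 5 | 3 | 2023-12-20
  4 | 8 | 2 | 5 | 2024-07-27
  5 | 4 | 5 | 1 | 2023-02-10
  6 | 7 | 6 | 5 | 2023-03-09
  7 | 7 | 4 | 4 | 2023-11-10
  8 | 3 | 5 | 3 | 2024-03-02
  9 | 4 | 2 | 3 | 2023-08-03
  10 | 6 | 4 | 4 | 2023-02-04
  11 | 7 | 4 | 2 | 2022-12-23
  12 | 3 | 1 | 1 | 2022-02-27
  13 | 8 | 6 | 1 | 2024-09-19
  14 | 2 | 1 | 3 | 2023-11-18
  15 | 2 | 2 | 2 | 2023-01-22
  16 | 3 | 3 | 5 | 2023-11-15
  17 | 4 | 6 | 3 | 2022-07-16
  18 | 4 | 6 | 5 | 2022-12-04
SELECT c.id, p.name AS product, c.order_date FROM orders c JOIN products p ON c.product_id = p.id

Execution result:
id | product | order_date
1 | Keyboard | 2024-05-06
2 | Webcam | 2023-11-11
3 | Keyboard | 2023-12-20
4 | Monitor | 2024-07-27
5 | Keyboard | 2023-02-10
6 | Webcam | 2023-03-09
7 | Headphones | 2023-11-10
8 | Keyboard | 2024-03-02
9 | Monitor | 2023-08-03
10 | Headphones | 2023-02-04
11 | Headphones | 2022-12-23
12 | Speaker | 2022-02-27
13 | Webcam | 2024-09-19
14 | Speaker | 2023-11-18
15 | Monitor | 2023-01-22
16 | Mouse | 2023-11-15
17 | Webcam | 2022-07-16
18 | Webcam | 2022-12-04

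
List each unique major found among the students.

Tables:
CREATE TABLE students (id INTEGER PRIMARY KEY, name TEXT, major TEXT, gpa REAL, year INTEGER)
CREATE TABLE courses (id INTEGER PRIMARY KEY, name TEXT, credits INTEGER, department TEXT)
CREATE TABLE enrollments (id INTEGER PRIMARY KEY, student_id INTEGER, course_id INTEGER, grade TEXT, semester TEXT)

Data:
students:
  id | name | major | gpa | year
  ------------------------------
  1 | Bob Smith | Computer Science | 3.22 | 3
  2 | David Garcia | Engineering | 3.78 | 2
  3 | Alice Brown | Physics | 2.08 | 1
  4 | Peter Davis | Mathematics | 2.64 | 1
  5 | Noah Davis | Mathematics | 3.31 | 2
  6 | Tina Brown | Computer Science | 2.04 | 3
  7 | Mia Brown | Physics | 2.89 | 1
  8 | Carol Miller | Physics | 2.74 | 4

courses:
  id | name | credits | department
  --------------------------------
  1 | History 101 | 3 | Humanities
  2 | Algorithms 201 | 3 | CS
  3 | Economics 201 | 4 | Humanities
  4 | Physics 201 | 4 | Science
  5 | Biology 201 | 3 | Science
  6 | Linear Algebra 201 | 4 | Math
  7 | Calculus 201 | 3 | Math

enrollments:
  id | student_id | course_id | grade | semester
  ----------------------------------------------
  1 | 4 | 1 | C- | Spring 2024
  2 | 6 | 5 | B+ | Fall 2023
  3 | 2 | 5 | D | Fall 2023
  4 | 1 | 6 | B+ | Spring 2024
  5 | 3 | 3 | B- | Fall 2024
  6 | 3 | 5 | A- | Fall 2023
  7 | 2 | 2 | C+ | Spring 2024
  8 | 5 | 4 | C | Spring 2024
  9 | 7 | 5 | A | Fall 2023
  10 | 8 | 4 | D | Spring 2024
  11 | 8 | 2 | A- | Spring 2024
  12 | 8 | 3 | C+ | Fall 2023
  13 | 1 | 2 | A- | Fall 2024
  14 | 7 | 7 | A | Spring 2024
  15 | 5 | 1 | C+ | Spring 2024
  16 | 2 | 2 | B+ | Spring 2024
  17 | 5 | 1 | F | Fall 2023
SELECT DISTINCT major FROM students

Execution result:
major
Computer Science
Engineering
Physics
Mathematics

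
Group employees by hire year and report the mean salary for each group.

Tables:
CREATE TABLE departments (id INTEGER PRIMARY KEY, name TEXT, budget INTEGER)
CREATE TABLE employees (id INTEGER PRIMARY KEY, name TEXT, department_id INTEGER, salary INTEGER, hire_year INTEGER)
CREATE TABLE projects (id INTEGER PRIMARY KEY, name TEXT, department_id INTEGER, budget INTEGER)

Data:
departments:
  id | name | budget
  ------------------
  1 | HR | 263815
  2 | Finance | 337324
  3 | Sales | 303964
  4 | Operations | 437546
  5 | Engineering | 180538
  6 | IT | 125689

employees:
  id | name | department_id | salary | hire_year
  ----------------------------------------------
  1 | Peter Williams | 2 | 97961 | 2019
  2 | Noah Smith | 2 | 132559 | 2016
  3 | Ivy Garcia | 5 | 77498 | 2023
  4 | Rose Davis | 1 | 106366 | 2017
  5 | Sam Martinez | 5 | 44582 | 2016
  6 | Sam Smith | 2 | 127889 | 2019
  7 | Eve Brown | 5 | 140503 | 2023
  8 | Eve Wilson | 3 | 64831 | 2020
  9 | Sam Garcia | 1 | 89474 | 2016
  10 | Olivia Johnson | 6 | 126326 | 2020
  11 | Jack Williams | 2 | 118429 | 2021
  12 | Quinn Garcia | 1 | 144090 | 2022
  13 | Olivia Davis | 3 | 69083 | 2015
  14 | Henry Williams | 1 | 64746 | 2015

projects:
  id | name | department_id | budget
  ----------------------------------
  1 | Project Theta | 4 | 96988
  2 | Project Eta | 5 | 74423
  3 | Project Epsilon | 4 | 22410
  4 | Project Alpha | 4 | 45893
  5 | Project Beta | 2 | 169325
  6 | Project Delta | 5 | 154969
SELECT hire_year, AVG(salary) AS avg_salary FROM employees GROUP BY hire_year

Execution result:
hire_year | avg_salary
2015 | 66914.50
2016 | 88871.67
2017 | 106366.00
2019 | 112925.00
2020 | 95578.50
2021 | 118429.00
2022 | 144090.00
2023 | 109000.50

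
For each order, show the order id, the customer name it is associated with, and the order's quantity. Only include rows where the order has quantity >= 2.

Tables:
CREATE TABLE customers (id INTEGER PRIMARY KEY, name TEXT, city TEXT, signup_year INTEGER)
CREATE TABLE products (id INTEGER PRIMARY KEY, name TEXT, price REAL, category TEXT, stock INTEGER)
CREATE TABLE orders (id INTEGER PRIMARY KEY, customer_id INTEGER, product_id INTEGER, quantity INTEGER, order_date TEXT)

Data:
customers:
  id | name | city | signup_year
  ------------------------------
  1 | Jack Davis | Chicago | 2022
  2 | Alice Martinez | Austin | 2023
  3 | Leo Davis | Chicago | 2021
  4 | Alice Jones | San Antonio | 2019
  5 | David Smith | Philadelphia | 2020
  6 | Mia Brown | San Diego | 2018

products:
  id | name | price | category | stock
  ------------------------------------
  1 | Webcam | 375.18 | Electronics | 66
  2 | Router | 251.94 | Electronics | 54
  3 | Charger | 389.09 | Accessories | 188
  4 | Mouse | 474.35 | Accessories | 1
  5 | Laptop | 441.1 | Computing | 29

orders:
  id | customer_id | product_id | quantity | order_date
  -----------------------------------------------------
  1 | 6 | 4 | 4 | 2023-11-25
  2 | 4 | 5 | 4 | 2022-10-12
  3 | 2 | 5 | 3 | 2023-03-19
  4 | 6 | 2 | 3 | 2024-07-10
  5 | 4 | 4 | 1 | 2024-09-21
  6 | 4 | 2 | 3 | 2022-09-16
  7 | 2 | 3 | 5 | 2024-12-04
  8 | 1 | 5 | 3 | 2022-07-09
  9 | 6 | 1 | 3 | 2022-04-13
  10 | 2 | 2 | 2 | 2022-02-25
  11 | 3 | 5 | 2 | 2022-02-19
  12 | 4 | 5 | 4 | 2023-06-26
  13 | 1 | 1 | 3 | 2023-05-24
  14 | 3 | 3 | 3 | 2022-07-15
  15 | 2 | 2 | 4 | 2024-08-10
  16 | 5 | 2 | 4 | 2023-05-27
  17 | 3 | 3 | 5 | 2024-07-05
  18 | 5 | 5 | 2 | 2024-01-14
SELECT c.id, p.name AS customer, c.quantity FROM orders c JOIN customers p ON c.customer_id = p.id WHERE c.quantity >= 2

Execution result:
id | customer | quantity
1 | Mia Brown | 4
2 | Alice Jones | 4
3 | Alice Martinez | 3
4 | Mia Brown | 3
6 | Alice Jones | 3
7 | Alice Martinez | 5
8 | Jack Davis | 3
9 | Mia Brown | 3
10 | Alice Martinez | 2
11 | Leo Davis | 2
12 | Alice Jones | 4
13 | Jack Davis | 3
14 | Leo Davis | 3
15 | Alice Martinez | 4
16 | David Smith | 4
17 | Leo Davis | 5
18 | David Smith | 2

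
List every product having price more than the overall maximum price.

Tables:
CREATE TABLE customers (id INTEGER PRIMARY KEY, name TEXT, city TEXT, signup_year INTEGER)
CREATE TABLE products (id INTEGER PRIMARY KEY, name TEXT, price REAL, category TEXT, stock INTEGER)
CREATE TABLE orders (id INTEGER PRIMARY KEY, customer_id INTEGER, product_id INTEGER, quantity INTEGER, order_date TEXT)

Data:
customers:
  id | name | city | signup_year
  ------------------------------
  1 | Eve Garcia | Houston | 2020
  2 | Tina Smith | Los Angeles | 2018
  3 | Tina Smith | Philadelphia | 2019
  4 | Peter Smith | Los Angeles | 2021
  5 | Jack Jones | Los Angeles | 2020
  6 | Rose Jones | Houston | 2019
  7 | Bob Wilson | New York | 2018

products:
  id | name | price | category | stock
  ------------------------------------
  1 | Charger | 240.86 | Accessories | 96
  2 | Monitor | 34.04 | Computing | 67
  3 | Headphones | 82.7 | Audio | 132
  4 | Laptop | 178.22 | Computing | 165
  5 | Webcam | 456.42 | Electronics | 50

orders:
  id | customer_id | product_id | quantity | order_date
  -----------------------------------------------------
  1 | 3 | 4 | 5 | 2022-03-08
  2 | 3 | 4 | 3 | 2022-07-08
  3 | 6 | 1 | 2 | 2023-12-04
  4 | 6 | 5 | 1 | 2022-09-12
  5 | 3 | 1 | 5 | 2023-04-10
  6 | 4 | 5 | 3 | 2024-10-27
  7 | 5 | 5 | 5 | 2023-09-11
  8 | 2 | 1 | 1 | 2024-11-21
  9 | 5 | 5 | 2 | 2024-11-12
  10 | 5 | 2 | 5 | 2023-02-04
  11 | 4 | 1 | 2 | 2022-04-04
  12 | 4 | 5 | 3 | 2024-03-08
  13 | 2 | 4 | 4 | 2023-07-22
SELECT name, price FROM products WHERE price > (SELECT MAX(price) FROM products)

Execution result:
(no rows)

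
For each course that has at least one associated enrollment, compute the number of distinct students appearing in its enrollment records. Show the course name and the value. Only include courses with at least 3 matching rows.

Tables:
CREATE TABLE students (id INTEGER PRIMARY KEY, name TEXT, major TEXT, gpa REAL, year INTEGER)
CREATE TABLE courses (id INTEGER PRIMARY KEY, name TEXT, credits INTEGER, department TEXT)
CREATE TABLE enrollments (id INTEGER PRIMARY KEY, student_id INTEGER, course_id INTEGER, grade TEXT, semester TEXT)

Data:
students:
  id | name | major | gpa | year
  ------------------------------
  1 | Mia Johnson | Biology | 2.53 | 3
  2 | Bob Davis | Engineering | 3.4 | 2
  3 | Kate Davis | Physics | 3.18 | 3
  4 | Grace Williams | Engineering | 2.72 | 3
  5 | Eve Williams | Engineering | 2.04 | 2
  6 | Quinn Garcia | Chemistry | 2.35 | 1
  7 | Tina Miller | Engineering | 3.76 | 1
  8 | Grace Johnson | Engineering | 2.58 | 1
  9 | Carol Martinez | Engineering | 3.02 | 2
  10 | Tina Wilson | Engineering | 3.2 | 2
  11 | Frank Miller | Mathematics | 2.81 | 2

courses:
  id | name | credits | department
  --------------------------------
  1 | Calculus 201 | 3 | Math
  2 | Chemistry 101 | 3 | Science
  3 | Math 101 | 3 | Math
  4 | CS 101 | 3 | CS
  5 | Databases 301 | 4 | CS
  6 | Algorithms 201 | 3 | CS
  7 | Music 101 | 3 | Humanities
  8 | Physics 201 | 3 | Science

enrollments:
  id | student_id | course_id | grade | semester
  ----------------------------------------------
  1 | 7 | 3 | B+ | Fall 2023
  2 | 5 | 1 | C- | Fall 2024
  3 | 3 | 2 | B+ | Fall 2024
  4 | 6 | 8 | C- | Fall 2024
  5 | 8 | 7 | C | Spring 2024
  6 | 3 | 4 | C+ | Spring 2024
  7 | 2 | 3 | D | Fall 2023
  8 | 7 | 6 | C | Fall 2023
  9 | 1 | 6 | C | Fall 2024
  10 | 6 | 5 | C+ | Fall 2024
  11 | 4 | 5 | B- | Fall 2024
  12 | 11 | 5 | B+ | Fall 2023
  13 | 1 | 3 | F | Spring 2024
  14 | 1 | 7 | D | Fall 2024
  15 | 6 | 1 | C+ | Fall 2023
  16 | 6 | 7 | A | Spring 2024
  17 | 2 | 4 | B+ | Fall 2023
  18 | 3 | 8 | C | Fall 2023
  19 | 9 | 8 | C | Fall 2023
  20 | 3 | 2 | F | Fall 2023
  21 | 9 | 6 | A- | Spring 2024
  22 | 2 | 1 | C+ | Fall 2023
SELECT p.name, COUNT(DISTINCT c.student_id) AS distinct_student_count FROM enrollments c JOIN courses p ON c.course_id = p.id GROUP BY p.id, p.name HAVING COUNT(*) >= 3

Execution result:
name | distinct_student_count
Calculus 201 | 3
Math 101 | 3
Databases 301 | 3
Algorithms 201 | 3
Music 101 | 3
Physics 201 | 3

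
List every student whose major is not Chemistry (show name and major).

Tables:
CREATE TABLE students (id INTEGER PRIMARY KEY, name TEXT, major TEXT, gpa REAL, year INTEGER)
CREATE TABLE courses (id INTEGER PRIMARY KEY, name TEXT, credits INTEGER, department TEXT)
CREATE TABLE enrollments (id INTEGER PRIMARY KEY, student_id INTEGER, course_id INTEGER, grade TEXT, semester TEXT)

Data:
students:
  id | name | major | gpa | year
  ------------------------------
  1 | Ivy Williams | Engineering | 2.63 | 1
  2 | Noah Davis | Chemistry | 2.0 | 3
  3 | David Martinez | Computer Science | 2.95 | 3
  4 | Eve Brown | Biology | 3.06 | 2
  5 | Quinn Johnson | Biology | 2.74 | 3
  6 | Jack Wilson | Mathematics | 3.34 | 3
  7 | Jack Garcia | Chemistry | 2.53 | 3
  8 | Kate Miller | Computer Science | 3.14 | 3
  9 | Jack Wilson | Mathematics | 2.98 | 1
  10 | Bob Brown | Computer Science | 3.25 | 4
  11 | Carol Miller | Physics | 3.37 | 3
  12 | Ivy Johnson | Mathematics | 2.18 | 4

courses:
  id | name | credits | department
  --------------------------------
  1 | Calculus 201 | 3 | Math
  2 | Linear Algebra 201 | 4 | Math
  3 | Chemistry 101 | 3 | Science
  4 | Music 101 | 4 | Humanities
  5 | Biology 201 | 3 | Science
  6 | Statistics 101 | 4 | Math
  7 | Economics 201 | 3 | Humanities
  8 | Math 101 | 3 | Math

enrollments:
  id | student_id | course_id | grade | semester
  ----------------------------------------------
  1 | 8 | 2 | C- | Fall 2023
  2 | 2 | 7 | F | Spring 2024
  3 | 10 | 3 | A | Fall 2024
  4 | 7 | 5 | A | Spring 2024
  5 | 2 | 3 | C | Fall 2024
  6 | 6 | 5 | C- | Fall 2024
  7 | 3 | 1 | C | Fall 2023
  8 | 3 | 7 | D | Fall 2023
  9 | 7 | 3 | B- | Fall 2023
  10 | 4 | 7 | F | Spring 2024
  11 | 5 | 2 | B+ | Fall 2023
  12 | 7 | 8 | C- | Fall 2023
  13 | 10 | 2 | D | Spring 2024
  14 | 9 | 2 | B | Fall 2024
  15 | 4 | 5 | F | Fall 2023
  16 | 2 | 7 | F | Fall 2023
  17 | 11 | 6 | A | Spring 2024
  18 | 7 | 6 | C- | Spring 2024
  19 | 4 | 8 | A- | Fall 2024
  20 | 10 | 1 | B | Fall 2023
SELECT name, major FROM students WHERE major <> 'Chemistry'

Execution result:
name | major
Ivy Williams | Engineering
David Martinez | Computer Science
Eve Brown | Biology
Quinn Johnson | Biology
Jack Wilson | Mathematics
Kate Miller | Computer Science
Jack Wilson | Mathematics
Bob Brown | Computer Science
Carol Miller | Physics
Ivy Johnson | Mathematics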